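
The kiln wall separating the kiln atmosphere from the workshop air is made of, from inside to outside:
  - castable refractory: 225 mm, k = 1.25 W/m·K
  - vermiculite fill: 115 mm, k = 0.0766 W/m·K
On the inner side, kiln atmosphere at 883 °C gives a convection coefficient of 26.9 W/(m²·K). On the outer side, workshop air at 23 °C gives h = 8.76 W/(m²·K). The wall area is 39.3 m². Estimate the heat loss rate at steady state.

Using the resistance-network approach (series):
R_inner film = 1/(h_i·A) = 1/(26.9×39.3) = 9.459×10^-4 K/W
R_castable refractory = L/(kA) = 0.225/(1.25×39.3) = 0.00458 K/W
R_vermiculite fill = L/(kA) = 0.115/(0.0766×39.3) = 0.0382 K/W
R_outer film = 1/(h_o·A) = 1/(8.76×39.3) = 0.002905 K/W
R_total = 0.04663 K/W
Q = ΔT / R_total = 860 / 0.04663

Q ≈ 18400 W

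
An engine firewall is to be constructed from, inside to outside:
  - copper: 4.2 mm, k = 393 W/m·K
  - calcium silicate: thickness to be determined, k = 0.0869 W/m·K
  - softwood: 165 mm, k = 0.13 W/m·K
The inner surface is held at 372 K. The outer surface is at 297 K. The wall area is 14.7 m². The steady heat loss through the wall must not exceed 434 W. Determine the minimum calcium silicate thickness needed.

Using the resistance-network approach (series):
R_copper = L/(kA) = 0.0042/(393×14.7) = 7.27×10^-7 K/W
R_softwood = L/(kA) = 0.165/(0.13×14.7) = 0.08634 K/W
Sum of the known resistances R_other = 0.08634 K/W
Required total resistance R_tot = ΔT/Q_allow = 75/434 = 0.1728 K/W
R_calcium silicate = R_tot − R_other = 0.08647 K/W
L = R·k·A = 0.08647×0.0869×14.7

L ≈ 110 mm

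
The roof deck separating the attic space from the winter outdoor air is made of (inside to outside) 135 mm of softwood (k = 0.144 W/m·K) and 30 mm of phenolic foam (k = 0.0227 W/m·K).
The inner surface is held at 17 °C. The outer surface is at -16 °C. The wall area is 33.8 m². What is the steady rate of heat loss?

Series thermal resistances:
R_softwood = L/(kA) = 0.135/(0.144×33.8) = 0.02774 K/W
R_phenolic foam = L/(kA) = 0.03/(0.0227×33.8) = 0.0391 K/W
R_total = 0.06684 K/W
Q = ΔT / R_total = 33 / 0.06684

Q ≈ 494 W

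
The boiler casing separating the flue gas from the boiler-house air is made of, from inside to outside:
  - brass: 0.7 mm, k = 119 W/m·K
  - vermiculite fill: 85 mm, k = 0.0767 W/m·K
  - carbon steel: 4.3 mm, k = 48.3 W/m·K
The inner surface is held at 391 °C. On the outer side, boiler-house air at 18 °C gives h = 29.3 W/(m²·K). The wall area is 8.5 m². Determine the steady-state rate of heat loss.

Treating each layer as a thermal resistance in series:
R_brass = L/(kA) = 0.0007/(119×8.5) = 6.92×10^-7 K/W
R_vermiculite fill = L/(kA) = 0.085/(0.0767×8.5) = 0.1304 K/W
R_carbon steel = L/(kA) = 0.0043/(48.3×8.5) = 1.047×10^-5 K/W
R_outer film = 1/(h_o·A) = 1/(29.3×8.5) = 0.004015 K/W
R_total = 0.1344 K/W
Q = ΔT / R_total = 373 / 0.1344

Q ≈ 2780 W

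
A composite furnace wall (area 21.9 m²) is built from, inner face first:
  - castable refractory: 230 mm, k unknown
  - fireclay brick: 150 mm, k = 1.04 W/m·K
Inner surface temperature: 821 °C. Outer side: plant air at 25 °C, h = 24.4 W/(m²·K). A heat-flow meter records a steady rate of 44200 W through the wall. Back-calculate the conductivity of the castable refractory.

k ≈ 1.1 W/(m·K)

Using the resistance-network approach (series):
R_fireclay brick = L/(kA) = 0.15/(1.04×21.9) = 0.006586 K/W
R_outer film = 1/(h_o·A) = 1/(24.4×21.9) = 0.001871 K/W
Sum of known resistances R_other = 0.008457 K/W
Total R = ΔT/Q = 796/44200 = 0.01801 K/W
R_castable refractory = R_total − R_other = 0.009552 K/W
k = L/(R·A) = 0.23/(0.009552×21.9)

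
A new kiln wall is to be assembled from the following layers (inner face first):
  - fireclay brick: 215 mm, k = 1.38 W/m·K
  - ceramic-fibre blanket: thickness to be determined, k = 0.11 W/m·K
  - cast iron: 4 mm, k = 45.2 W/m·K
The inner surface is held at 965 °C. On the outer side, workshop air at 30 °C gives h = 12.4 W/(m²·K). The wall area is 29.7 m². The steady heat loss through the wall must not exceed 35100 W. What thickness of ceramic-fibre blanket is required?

L ≈ 61 mm

Series thermal resistances:
R_fireclay brick = L/(kA) = 0.215/(1.38×29.7) = 0.005246 K/W
R_cast iron = L/(kA) = 0.004/(45.2×29.7) = 2.98×10^-6 K/W
R_outer film = 1/(h_o·A) = 1/(12.4×29.7) = 0.002715 K/W
Sum of the known resistances R_other = 0.007964 K/W
Required total resistance R_tot = ΔT/Q_allow = 935/35100 = 0.02664 K/W
R_ceramic-fibre blanket = R_tot − R_other = 0.01867 K/W
L = R·k·A = 0.01867×0.11×29.7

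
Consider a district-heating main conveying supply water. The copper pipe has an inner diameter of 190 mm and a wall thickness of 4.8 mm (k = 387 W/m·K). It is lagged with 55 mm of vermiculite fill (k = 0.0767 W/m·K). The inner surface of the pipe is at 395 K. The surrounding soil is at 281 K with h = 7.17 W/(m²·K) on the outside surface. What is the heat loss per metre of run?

Per-layer cylindrical resistances, series-summed:
R_copper pipe wall = ln(99.8/95)/(2π×387×1) = 2.027×10^-5 K/W
R_vermiculite fill = ln(154.8/99.8)/(2π×0.0767×1) = 0.9109 K/W
R_outer film = 1/(h_o·2πr_oL) = 1/(7.17×2π×0.1548×1) = 0.1434 K/W
R_total = 1.054 K/W
Q = ΔT/R_total = 114/1.054

q′ ≈ 108 W/m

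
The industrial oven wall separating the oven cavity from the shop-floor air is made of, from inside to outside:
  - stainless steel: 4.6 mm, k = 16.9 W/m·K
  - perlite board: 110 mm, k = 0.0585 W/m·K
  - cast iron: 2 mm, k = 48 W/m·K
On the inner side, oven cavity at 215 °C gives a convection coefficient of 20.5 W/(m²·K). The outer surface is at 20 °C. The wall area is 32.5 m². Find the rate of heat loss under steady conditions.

Q ≈ 3280 W

Series thermal resistances:
R_inner film = 1/(h_i·A) = 1/(20.5×32.5) = 0.001501 K/W
R_stainless steel = L/(kA) = 0.0046/(16.9×32.5) = 8.375×10^-6 K/W
R_perlite board = L/(kA) = 0.11/(0.0585×32.5) = 0.05786 K/W
R_cast iron = L/(kA) = 0.002/(48×32.5) = 1.282×10^-6 K/W
R_total = 0.05937 K/W
Q = ΔT / R_total = 195 / 0.05937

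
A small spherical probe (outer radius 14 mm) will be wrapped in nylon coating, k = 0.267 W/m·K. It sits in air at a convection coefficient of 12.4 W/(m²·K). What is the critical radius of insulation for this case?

For a sphere r_cr = 2k/h = 2×0.267/12.4
r_cr = 43.1 mm; since the bare radius (14 mm) is below r_cr, adding a thin layer of insulation will *increase* heat loss.

r_cr ≈ 43.1 mm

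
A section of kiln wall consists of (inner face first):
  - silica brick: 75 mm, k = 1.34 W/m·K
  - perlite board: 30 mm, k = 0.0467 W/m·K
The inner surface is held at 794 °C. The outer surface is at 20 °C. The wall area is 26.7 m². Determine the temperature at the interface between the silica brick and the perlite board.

T ≈ 732 °C

Using the resistance-network approach (series):
R_silica brick = L/(kA) = 0.075/(1.34×26.7) = 0.002096 K/W
R_perlite board = L/(kA) = 0.03/(0.0467×26.7) = 0.02406 K/W
R_total = 0.02616 K/W;  Q = ΔT/R_total = 774/0.02616 = 29590 W
T_interface = T_inner − Q·ΣR(inner→interface) = 794 − 29600×0.002096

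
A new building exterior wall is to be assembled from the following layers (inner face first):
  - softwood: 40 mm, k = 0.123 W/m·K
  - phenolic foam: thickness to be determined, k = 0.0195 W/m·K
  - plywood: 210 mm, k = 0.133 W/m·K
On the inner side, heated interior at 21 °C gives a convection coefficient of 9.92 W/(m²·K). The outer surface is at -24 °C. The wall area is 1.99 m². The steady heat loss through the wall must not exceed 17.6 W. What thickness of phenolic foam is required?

L ≈ 60.1 mm

Model the wall as resistances in series:
R_inner film = 1/(h_i·A) = 1/(9.92×1.99) = 0.05066 K/W
R_softwood = L/(kA) = 0.04/(0.123×1.99) = 0.1634 K/W
R_plywood = L/(kA) = 0.21/(0.133×1.99) = 0.7934 K/W
Sum of the known resistances R_other = 1.008 K/W
Required total resistance R_tot = ΔT/Q_allow = 45/17.6 = 2.557 K/W
R_phenolic foam = R_tot − R_other = 1.549 K/W
L = R·k·A = 1.549×0.0195×1.99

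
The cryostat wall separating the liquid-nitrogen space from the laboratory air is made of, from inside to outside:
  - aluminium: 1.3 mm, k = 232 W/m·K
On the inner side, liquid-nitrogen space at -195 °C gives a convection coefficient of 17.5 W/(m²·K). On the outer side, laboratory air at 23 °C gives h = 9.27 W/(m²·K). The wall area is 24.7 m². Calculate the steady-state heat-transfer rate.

Using the resistance-network approach (series):
R_inner film = 1/(h_i·A) = 1/(17.5×24.7) = 0.002313 K/W
R_aluminium = L/(kA) = 0.0013/(232×24.7) = 2.269×10^-7 K/W
R_outer film = 1/(h_o·A) = 1/(9.27×24.7) = 0.004367 K/W
R_total = 0.006681 K/W
Q = ΔT / R_total = 218 / 0.006681

Q ≈ 32600 W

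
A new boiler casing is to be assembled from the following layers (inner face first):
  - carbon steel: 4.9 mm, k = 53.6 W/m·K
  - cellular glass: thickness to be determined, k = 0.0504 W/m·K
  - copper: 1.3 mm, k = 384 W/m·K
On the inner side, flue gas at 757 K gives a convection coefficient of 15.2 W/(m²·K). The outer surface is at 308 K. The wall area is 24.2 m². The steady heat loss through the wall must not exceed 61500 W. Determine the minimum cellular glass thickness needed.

Series thermal resistances:
R_inner film = 1/(h_i·A) = 1/(15.2×24.2) = 0.002719 K/W
R_carbon steel = L/(kA) = 0.0049/(53.6×24.2) = 3.778×10^-6 K/W
R_copper = L/(kA) = 0.0013/(384×24.2) = 1.399×10^-7 K/W
Sum of the known resistances R_other = 0.002722 K/W
Required total resistance R_tot = ΔT/Q_allow = 449/61500 = 0.007301 K/W
R_cellular glass = R_tot − R_other = 0.004578 K/W
L = R·k·A = 0.004578×0.0504×24.2

L ≈ 5.58 mm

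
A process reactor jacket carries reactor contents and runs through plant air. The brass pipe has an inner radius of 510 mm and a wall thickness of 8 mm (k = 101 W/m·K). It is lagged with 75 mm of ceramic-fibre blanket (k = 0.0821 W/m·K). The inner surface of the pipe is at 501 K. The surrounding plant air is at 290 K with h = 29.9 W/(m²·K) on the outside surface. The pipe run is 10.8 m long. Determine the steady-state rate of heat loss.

For a radial system each layer contributes R = ln(r_out/r_in)/(2πkL); films add R = 1/(hA).
R_brass pipe wall = ln(518/510)/(2π×101×10.8) = 2.271×10^-6 K/W
R_ceramic-fibre blanket = ln(593/518)/(2π×0.0821×10.8) = 0.02427 K/W
R_outer film = 1/(h_o·2πr_oL) = 1/(29.9×2π×0.593×10.8) = 8.311×10^-4 K/W
R_total = 0.0251 K/W
Q = ΔT/R_total = 211/0.0251

Q ≈ 8400 W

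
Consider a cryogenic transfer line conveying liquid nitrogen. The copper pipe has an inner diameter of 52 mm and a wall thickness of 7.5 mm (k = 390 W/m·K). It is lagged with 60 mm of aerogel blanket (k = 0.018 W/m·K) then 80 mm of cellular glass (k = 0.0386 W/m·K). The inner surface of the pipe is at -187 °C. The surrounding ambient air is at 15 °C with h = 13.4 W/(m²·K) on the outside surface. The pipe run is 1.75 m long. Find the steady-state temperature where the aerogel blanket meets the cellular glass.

Per-layer cylindrical resistances, series-summed:
R_copper pipe wall = ln(33.5/26)/(2π×390×1.75) = 5.91×10^-5 K/W
R_aerogel blanket = ln(93.5/33.5)/(2π×0.018×1.75) = 5.186 K/W
R_cellular glass = ln(173.5/93.5)/(2π×0.0386×1.75) = 1.457 K/W
R_outer film = 1/(h_o·2πr_oL) = 1/(13.4×2π×0.1735×1.75) = 0.03912 K/W
R_total = 6.682 K/W
Q = ΔT/R_total = 202/6.682
Q = 30.2 W
T_interface = T_inner + Q·ΣR(inner→interface) = -187 + 30.2×5.186

T ≈ -30.2 °C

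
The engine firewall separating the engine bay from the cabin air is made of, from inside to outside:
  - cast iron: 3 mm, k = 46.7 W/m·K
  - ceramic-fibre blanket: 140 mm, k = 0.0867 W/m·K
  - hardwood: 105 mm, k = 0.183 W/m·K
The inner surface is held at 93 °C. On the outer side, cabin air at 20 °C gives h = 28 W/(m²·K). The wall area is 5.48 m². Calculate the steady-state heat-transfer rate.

Q ≈ 180 W

Series thermal resistances:
R_cast iron = L/(kA) = 0.003/(46.7×5.48) = 1.172×10^-5 K/W
R_ceramic-fibre blanket = L/(kA) = 0.14/(0.0867×5.48) = 0.2947 K/W
R_hardwood = L/(kA) = 0.105/(0.183×5.48) = 0.1047 K/W
R_outer film = 1/(h_o·A) = 1/(28×5.48) = 0.006517 K/W
R_total = 0.4059 K/W
Q = ΔT / R_total = 73 / 0.4059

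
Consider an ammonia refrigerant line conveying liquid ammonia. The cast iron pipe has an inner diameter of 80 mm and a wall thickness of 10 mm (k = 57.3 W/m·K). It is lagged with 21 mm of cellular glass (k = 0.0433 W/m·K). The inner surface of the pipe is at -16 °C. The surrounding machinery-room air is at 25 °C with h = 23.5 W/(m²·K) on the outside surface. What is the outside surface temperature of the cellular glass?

T ≈ 22.2 °C

For a radial system each layer contributes R = ln(r_out/r_in)/(2πkL); films add R = 1/(hA).
R_cast iron pipe wall = ln(50/40)/(2π×57.3×1) = 6.198×10^-4 K/W
R_cellular glass = ln(71/50)/(2π×0.0433×1) = 1.289 K/W
R_outer film = 1/(h_o·2πr_oL) = 1/(23.5×2π×0.071×1) = 0.09539 K/W
R_total = 1.385 K/W
Q = ΔT/R_total = 41/1.385
Q = 29.6 W/m
T_interface = T_inner + Q·ΣR(inner→interface) = -16 + 29.6×1.29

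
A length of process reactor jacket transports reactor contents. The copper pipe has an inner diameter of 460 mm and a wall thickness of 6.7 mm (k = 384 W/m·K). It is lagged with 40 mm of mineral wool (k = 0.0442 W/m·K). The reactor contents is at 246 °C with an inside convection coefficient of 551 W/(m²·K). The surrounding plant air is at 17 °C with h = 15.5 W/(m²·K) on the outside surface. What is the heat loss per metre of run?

q′ ≈ 381 W/m

Radial resistances (cylindrical: R_cond = ln(r_o/r_i)/(2πkL), R_conv = 1/(h·2πrL)):
R_inner film = 1/(h_i·2πr₁L) = 1/(551×2π×0.23×1) = 0.001256 K/W
R_copper pipe wall = ln(236.7/230)/(2π×384×1) = 1.19×10^-5 K/W
R_mineral wool = ln(276.7/236.7)/(2π×0.0442×1) = 0.5622 K/W
R_outer film = 1/(h_o·2πr_oL) = 1/(15.5×2π×0.2767×1) = 0.03711 K/W
R_total = 0.6006 K/W
Q = ΔT/R_total = 229/0.6006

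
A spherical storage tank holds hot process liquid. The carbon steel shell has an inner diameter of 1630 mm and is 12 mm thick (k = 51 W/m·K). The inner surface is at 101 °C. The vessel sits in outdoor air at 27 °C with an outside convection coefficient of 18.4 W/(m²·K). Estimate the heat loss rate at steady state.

Q ≈ 11700 W

Radial (spherical) resistances in series:
R_carbon steel shell = (1/0.815 − 1/0.827)/(4π×51) = 2.778×10^-5 K/W
R_outer film = 1/(h·4πr_o²) = 1/(18.4×4π×0.827²) = 0.006324 K/W
R_total = 0.006351 K/W
Q = ΔT/R_total = 74/0.006351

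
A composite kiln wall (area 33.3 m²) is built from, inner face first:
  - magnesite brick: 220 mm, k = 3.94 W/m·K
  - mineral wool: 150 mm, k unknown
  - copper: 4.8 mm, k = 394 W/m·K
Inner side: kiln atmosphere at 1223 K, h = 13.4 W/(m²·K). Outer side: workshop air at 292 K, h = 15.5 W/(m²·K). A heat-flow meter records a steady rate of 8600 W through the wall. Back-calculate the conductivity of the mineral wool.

k ≈ 0.044 W/(m·K)

Series thermal resistances:
R_inner film = 1/(h_i·A) = 1/(13.4×33.3) = 0.002241 K/W
R_magnesite brick = L/(kA) = 0.22/(3.94×33.3) = 0.001677 K/W
R_copper = L/(kA) = 0.0048/(394×33.3) = 3.658×10^-7 K/W
R_outer film = 1/(h_o·A) = 1/(15.5×33.3) = 0.001937 K/W
Sum of known resistances R_other = 0.005856 K/W
Total R = ΔT/Q = 931/8600 = 0.1083 K/W
R_mineral wool = R_total − R_other = 0.1024 K/W
k = L/(R·A) = 0.15/(0.1024×33.3)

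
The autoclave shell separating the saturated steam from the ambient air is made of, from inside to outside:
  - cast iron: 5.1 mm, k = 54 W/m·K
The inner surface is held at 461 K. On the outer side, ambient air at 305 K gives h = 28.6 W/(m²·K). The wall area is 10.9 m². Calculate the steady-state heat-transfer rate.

Series thermal resistances:
R_cast iron = L/(kA) = 0.0051/(54×10.9) = 8.665×10^-6 K/W
R_outer film = 1/(h_o·A) = 1/(28.6×10.9) = 0.003208 K/W
R_total = 0.003216 K/W
Q = ΔT / R_total = 156 / 0.003216

Q ≈ 48500 W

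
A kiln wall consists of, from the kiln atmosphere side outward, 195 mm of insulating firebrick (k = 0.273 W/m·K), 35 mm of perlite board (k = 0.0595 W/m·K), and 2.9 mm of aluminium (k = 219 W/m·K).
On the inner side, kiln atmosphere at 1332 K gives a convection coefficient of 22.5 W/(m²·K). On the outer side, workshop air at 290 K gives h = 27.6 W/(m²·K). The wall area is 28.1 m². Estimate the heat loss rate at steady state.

Q ≈ 21200 W

Model the wall as resistances in series:
R_inner film = 1/(h_i·A) = 1/(22.5×28.1) = 0.001582 K/W
R_insulating firebrick = L/(kA) = 0.195/(0.273×28.1) = 0.02542 K/W
R_perlite board = L/(kA) = 0.035/(0.0595×28.1) = 0.02093 K/W
R_aluminium = L/(kA) = 0.0029/(219×28.1) = 4.712×10^-7 K/W
R_outer film = 1/(h_o·A) = 1/(27.6×28.1) = 0.001289 K/W
R_total = 0.04922 K/W
Q = ΔT / R_total = 1042 / 0.04922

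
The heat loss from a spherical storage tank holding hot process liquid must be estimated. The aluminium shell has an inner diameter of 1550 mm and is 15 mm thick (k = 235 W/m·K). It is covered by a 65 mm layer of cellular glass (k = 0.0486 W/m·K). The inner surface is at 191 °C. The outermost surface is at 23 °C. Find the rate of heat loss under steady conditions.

Radial (spherical) resistances in series:
R_aluminium shell = (1/0.775 − 1/0.79)/(4π×235) = 8.296×10^-6 K/W
R_cellular glass = (1/0.79 − 1/0.855)/(4π×0.0486) = 0.1576 K/W
R_total = 0.1576 K/W
Q = ΔT/R_total = 168/0.1576

Q ≈ 1070 W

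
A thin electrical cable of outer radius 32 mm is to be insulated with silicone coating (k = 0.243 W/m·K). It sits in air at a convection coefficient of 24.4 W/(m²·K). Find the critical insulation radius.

r_cr ≈ 9.96 mm

For a cylinder r_cr = k/h = 0.243/24.4
r_cr = 9.96 mm; since the bare radius (32 mm) is above r_cr, any added insulation will reduce heat loss.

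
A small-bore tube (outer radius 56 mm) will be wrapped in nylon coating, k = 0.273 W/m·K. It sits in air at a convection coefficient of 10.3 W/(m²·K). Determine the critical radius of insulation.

For a cylinder r_cr = k/h = 0.273/10.3
r_cr = 26.5 mm; since the bare radius (56 mm) is above r_cr, any added insulation will reduce heat loss.

r_cr ≈ 26.5 mm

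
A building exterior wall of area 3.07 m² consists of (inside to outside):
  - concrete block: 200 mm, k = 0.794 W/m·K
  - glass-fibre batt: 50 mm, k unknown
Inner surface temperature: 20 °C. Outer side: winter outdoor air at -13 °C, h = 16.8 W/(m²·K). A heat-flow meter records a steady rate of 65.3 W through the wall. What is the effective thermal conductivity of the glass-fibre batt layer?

k ≈ 0.0403 W/(m·K)

Treating each layer as a thermal resistance in series:
R_concrete block = L/(kA) = 0.2/(0.794×3.07) = 0.08205 K/W
R_outer film = 1/(h_o·A) = 1/(16.8×3.07) = 0.01939 K/W
Sum of known resistances R_other = 0.1014 K/W
Total R = ΔT/Q = 33/65.3 = 0.5054 K/W
R_glass-fibre batt = R_total − R_other = 0.4039 K/W
k = L/(R·A) = 0.05/(0.4039×3.07)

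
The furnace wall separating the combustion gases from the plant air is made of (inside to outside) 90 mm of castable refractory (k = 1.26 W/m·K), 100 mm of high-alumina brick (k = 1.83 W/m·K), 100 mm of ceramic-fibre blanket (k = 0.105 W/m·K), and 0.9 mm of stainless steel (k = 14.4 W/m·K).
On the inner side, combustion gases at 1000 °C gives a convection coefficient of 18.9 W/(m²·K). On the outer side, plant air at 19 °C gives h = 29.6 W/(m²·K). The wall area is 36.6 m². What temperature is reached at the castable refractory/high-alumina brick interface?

T ≈ 895 °C

Series thermal resistances:
R_inner film = 1/(h_i·A) = 1/(18.9×36.6) = 0.001446 K/W
R_castable refractory = L/(kA) = 0.09/(1.26×36.6) = 0.001952 K/W
R_high-alumina brick = L/(kA) = 0.1/(1.83×36.6) = 0.001493 K/W
R_ceramic-fibre blanket = L/(kA) = 0.1/(0.105×36.6) = 0.02602 K/W
R_stainless steel = L/(kA) = 0.0009/(14.4×36.6) = 1.708×10^-6 K/W
R_outer film = 1/(h_o·A) = 1/(29.6×36.6) = 9.231×10^-4 K/W
R_total = 0.03184 K/W;  Q = ΔT/R_total = 981/0.03184 = 30810 W
T_interface = T_inner − Q·ΣR(inner→interface) = 1000 − 30800×0.003397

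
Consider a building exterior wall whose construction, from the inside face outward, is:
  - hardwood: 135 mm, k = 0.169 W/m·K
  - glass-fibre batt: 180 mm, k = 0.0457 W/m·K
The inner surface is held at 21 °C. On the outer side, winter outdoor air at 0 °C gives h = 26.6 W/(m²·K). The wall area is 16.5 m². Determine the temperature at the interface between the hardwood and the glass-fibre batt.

Treating each layer as a thermal resistance in series:
R_hardwood = L/(kA) = 0.135/(0.169×16.5) = 0.04841 K/W
R_glass-fibre batt = L/(kA) = 0.18/(0.0457×16.5) = 0.2387 K/W
R_outer film = 1/(h_o·A) = 1/(26.6×16.5) = 0.002278 K/W
R_total = 0.2894 K/W;  Q = ΔT/R_total = 21/0.2894 = 72.56 W
T_interface = T_inner − Q·ΣR(inner→interface) = 21 − 72.6×0.04841

T ≈ 17.5 °C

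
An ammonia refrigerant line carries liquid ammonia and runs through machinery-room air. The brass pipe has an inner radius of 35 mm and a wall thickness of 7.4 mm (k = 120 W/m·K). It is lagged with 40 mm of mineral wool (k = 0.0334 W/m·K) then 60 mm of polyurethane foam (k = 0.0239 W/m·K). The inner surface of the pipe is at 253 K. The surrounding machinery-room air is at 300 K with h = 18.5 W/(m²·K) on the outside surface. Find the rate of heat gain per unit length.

Radial resistances (cylindrical: R_cond = ln(r_o/r_i)/(2πkL), R_conv = 1/(h·2πrL)):
R_brass pipe wall = ln(42.4/35)/(2π×120×1) = 2.544×10^-4 K/W
R_mineral wool = ln(82.4/42.4)/(2π×0.0334×1) = 3.166 K/W
R_polyurethane foam = ln(142.4/82.4)/(2π×0.0239×1) = 3.643 K/W
R_outer film = 1/(h_o·2πr_oL) = 1/(18.5×2π×0.1424×1) = 0.06041 K/W
R_total = 6.87 K/W
Q = ΔT/R_total = 47/6.87

q′ ≈ 6.84 W/m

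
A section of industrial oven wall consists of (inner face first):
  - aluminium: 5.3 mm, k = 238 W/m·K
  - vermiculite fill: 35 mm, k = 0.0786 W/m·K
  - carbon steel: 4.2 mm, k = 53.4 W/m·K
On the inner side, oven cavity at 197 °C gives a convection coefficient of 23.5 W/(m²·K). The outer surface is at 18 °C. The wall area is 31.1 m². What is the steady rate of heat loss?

Series thermal resistances:
R_inner film = 1/(h_i·A) = 1/(23.5×31.1) = 0.001368 K/W
R_aluminium = L/(kA) = 0.0053/(238×31.1) = 7.16×10^-7 K/W
R_vermiculite fill = L/(kA) = 0.035/(0.0786×31.1) = 0.01432 K/W
R_carbon steel = L/(kA) = 0.0042/(53.4×31.1) = 2.529×10^-6 K/W
R_total = 0.01569 K/W
Q = ΔT / R_total = 179 / 0.01569

Q ≈ 11400 W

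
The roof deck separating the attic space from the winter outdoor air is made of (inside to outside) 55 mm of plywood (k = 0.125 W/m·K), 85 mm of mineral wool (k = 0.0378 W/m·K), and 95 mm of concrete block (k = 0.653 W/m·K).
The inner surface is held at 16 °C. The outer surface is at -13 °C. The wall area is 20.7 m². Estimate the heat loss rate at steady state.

Q ≈ 212 W

Series thermal resistances:
R_plywood = L/(kA) = 0.055/(0.125×20.7) = 0.02126 K/W
R_mineral wool = L/(kA) = 0.085/(0.0378×20.7) = 0.1086 K/W
R_concrete block = L/(kA) = 0.095/(0.653×20.7) = 0.007028 K/W
R_total = 0.1369 K/W
Q = ΔT / R_total = 29 / 0.1369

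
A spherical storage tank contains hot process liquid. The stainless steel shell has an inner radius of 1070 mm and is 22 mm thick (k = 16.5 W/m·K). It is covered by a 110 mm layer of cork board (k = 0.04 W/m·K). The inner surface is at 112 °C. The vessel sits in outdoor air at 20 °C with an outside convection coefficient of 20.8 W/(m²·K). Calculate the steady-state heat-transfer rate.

Q ≈ 543 W

Radial (spherical) resistances in series:
R_stainless steel shell = (1/1.07 − 1/1.092)/(4π×16.5) = 9.081×10^-5 K/W
R_cork board = (1/1.092 − 1/1.202)/(4π×0.04) = 0.1667 K/W
R_outer film = 1/(h·4πr_o²) = 1/(20.8×4π×1.202²) = 0.002648 K/W
R_total = 0.1695 K/W
Q = ΔT/R_total = 92/0.1695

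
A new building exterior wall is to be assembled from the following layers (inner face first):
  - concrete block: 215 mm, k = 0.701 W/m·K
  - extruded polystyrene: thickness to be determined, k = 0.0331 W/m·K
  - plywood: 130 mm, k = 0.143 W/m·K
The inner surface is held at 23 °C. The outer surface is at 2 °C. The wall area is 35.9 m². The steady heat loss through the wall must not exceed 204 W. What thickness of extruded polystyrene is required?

Series thermal resistances:
R_concrete block = L/(kA) = 0.215/(0.701×35.9) = 0.008543 K/W
R_plywood = L/(kA) = 0.13/(0.143×35.9) = 0.02532 K/W
Sum of the known resistances R_other = 0.03387 K/W
Required total resistance R_tot = ΔT/Q_allow = 21/204 = 0.1029 K/W
R_extruded polystyrene = R_tot − R_other = 0.06908 K/W
L = R·k·A = 0.06908×0.0331×35.9

L ≈ 82.1 mm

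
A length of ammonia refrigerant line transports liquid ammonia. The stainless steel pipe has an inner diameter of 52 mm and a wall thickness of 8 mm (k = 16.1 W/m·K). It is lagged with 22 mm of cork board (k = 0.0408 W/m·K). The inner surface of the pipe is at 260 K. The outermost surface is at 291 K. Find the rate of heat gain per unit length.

q′ ≈ 15.9 W/m

Radial resistances (cylindrical: R_cond = ln(r_o/r_i)/(2πkL), R_conv = 1/(h·2πrL)):
R_stainless steel pipe wall = ln(34/26)/(2π×16.1×1) = 0.002652 K/W
R_cork board = ln(56/34)/(2π×0.0408×1) = 1.946 K/W
R_total = 1.949 K/W
Q = ΔT/R_total = 31/1.949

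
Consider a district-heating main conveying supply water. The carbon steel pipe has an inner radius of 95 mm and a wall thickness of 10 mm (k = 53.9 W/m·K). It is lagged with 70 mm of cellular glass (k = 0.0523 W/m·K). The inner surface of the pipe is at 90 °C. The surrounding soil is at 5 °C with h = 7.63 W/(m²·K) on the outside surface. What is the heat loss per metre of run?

q′ ≈ 50.8 W/m

Radial resistances (cylindrical: R_cond = ln(r_o/r_i)/(2πkL), R_conv = 1/(h·2πrL)):
R_carbon steel pipe wall = ln(105/95)/(2π×53.9×1) = 2.955×10^-4 K/W
R_cellular glass = ln(175/105)/(2π×0.0523×1) = 1.555 K/W
R_outer film = 1/(h_o·2πr_oL) = 1/(7.63×2π×0.175×1) = 0.1192 K/W
R_total = 1.674 K/W
Q = ΔT/R_total = 85/1.674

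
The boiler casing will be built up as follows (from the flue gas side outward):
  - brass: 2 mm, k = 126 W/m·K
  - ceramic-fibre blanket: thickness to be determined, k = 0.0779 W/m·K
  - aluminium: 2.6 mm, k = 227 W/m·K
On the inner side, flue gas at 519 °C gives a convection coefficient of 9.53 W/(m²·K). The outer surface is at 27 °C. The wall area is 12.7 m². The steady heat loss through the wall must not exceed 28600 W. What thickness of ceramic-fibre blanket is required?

Series thermal resistances:
R_inner film = 1/(h_i·A) = 1/(9.53×12.7) = 0.008262 K/W
R_brass = L/(kA) = 0.002/(126×12.7) = 1.25×10^-6 K/W
R_aluminium = L/(kA) = 0.0026/(227×12.7) = 9.019×10^-7 K/W
Sum of the known resistances R_other = 0.008264 K/W
Required total resistance R_tot = ΔT/Q_allow = 492/28600 = 0.0172 K/W
R_ceramic-fibre blanket = R_tot − R_other = 0.008938 K/W
L = R·k·A = 0.008938×0.0779×12.7

L ≈ 8.84 mm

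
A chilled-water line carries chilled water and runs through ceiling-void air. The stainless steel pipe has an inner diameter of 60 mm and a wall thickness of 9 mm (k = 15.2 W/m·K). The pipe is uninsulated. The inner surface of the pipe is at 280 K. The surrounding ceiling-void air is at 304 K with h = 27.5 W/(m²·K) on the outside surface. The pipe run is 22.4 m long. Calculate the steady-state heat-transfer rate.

Per-layer cylindrical resistances, series-summed:
R_stainless steel pipe wall = ln(39/30)/(2π×15.2×22.4) = 1.226×10^-4 K/W
R_outer film = 1/(h_o·2πr_oL) = 1/(27.5×2π×0.039×22.4) = 0.006625 K/W
R_total = 0.006747 K/W
Q = ΔT/R_total = 24/0.006747

Q ≈ 3560 W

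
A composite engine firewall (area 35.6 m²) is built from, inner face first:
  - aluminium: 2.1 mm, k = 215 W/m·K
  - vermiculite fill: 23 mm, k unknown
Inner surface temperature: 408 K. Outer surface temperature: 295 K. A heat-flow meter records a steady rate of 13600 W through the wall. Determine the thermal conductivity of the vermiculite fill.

Model the wall as resistances in series:
R_aluminium = L/(kA) = 0.0021/(215×35.6) = 2.744×10^-7 K/W
Sum of known resistances R_other = 2.744×10^-7 K/W
Total R = ΔT/Q = 113/13600 = 0.008309 K/W
R_vermiculite fill = R_total − R_other = 0.008309 K/W
k = L/(R·A) = 0.023/(0.008309×35.6)

k ≈ 0.0778 W/(m·K)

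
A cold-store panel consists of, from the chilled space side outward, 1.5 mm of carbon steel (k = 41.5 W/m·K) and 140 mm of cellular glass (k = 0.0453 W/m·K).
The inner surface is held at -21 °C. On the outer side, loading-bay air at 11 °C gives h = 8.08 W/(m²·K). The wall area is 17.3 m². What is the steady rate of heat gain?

Treating each layer as a thermal resistance in series:
R_carbon steel = L/(kA) = 0.0015/(41.5×17.3) = 2.089×10^-6 K/W
R_cellular glass = L/(kA) = 0.14/(0.0453×17.3) = 0.1786 K/W
R_outer film = 1/(h_o·A) = 1/(8.08×17.3) = 0.007154 K/W
R_total = 0.1858 K/W
Q = ΔT / R_total = 32 / 0.1858

Q ≈ 172 W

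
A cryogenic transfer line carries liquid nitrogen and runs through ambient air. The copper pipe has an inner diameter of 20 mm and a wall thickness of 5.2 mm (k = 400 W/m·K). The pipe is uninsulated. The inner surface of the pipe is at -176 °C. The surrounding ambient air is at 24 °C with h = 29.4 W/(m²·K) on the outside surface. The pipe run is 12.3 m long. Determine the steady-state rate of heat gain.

Q ≈ 6900 W

For a radial system each layer contributes R = ln(r_out/r_in)/(2πkL); films add R = 1/(hA).
R_copper pipe wall = ln(15.2/10)/(2π×400×12.3) = 1.354×10^-5 K/W
R_outer film = 1/(h_o·2πr_oL) = 1/(29.4×2π×0.0152×12.3) = 0.02896 K/W
R_total = 0.02897 K/W
Q = ΔT/R_total = 200/0.02897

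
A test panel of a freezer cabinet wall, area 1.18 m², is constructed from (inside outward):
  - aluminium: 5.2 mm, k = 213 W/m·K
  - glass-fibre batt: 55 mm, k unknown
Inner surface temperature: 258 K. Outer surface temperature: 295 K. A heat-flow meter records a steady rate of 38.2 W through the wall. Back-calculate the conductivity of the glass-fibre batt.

Thermal resistances in series:
R_aluminium = L/(kA) = 0.0052/(213×1.18) = 2.069×10^-5 K/W
Sum of known resistances R_other = 2.069×10^-5 K/W
Total R = ΔT/Q = 37/38.2 = 0.9686 K/W
R_glass-fibre batt = R_total − R_other = 0.9686 K/W
k = L/(R·A) = 0.055/(0.9686×1.18)

k ≈ 0.0481 W/(m·K)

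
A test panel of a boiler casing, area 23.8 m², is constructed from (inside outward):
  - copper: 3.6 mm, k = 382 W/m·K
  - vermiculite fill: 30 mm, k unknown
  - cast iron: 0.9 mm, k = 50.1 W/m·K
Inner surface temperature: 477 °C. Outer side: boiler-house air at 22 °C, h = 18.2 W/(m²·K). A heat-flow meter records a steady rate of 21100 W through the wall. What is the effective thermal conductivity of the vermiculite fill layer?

Using the resistance-network approach (series):
R_copper = L/(kA) = 0.0036/(382×23.8) = 3.96×10^-7 K/W
R_cast iron = L/(kA) = 0.0009/(50.1×23.8) = 7.548×10^-7 K/W
R_outer film = 1/(h_o·A) = 1/(18.2×23.8) = 0.002309 K/W
Sum of known resistances R_other = 0.00231 K/W
Total R = ΔT/Q = 455/21100 = 0.02156 K/W
R_vermiculite fill = R_total − R_other = 0.01925 K/W
k = L/(R·A) = 0.03/(0.01925×23.8)

k ≈ 0.0655 W/(m·K)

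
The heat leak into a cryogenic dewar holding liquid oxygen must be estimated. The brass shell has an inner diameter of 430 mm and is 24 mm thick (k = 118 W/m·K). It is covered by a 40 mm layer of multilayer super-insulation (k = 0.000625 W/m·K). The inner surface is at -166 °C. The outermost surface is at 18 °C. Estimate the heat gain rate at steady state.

Radial (spherical) resistances in series:
R_brass shell = (1/0.215 − 1/0.239)/(4π×118) = 3.15×10^-4 K/W
R_multilayer super-insulation = (1/0.239 − 1/0.279)/(4π×0.000625) = 76.38 K/W
R_total = 76.38 K/W
Q = ΔT/R_total = 184/76.38

Q ≈ 2.41 W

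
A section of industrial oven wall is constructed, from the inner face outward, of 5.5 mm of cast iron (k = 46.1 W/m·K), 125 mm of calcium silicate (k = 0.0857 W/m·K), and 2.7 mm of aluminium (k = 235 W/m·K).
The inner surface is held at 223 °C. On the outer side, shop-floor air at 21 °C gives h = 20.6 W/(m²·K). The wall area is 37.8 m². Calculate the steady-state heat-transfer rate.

Thermal resistances in series:
R_cast iron = L/(kA) = 0.0055/(46.1×37.8) = 3.156×10^-6 K/W
R_calcium silicate = L/(kA) = 0.125/(0.0857×37.8) = 0.03859 K/W
R_aluminium = L/(kA) = 0.0027/(235×37.8) = 3.04×10^-7 K/W
R_outer film = 1/(h_o·A) = 1/(20.6×37.8) = 0.001284 K/W
R_total = 0.03987 K/W
Q = ΔT / R_total = 202 / 0.03987

Q ≈ 5070 W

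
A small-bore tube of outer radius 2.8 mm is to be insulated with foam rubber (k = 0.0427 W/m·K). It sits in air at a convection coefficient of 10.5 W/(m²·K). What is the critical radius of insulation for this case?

r_cr ≈ 4.07 mm

For a cylinder r_cr = k/h = 0.0427/10.5
r_cr = 4.07 mm; since the bare radius (2.8 mm) is below r_cr, adding a thin layer of insulation will *increase* heat loss.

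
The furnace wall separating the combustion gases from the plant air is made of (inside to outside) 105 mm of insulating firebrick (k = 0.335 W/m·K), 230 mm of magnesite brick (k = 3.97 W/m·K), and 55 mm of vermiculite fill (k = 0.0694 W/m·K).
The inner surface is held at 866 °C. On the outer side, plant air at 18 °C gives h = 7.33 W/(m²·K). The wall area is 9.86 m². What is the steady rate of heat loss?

Thermal resistances in series:
R_insulating firebrick = L/(kA) = 0.105/(0.335×9.86) = 0.03179 K/W
R_magnesite brick = L/(kA) = 0.23/(3.97×9.86) = 0.005876 K/W
R_vermiculite fill = L/(kA) = 0.055/(0.0694×9.86) = 0.08038 K/W
R_outer film = 1/(h_o·A) = 1/(7.33×9.86) = 0.01384 K/W
R_total = 0.1319 K/W
Q = ΔT / R_total = 848 / 0.1319

Q ≈ 6430 W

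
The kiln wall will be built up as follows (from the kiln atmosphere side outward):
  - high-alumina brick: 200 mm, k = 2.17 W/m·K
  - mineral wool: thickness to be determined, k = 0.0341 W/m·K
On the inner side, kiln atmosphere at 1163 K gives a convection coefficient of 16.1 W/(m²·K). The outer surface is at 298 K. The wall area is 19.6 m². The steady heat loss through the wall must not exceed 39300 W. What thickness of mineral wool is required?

Model the wall as resistances in series:
R_inner film = 1/(h_i·A) = 1/(16.1×19.6) = 0.003169 K/W
R_high-alumina brick = L/(kA) = 0.2/(2.17×19.6) = 0.004702 K/W
Sum of the known resistances R_other = 0.007871 K/W
Required total resistance R_tot = ΔT/Q_allow = 865/39300 = 0.02201 K/W
R_mineral wool = R_tot − R_other = 0.01414 K/W
L = R·k·A = 0.01414×0.0341×19.6

L ≈ 9.45 mm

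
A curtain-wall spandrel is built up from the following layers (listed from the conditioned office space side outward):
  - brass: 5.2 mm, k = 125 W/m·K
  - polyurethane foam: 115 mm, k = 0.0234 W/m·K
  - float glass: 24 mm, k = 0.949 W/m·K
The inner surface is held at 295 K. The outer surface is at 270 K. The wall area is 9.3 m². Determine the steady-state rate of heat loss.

Model the wall as resistances in series:
R_brass = L/(kA) = 0.0052/(125×9.3) = 4.473×10^-6 K/W
R_polyurethane foam = L/(kA) = 0.115/(0.0234×9.3) = 0.5284 K/W
R_float glass = L/(kA) = 0.024/(0.949×9.3) = 0.002719 K/W
R_total = 0.5312 K/W
Q = ΔT / R_total = 25 / 0.5312

Q ≈ 47.1 W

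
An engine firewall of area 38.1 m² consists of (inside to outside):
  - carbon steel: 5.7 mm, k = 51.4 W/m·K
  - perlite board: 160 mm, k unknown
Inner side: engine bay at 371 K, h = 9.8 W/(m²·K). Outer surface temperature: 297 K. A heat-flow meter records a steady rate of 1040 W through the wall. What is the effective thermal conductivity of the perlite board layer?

k ≈ 0.0613 W/(m·K)

Treating each layer as a thermal resistance in series:
R_inner film = 1/(h_i·A) = 1/(9.8×38.1) = 0.002678 K/W
R_carbon steel = L/(kA) = 0.0057/(51.4×38.1) = 2.911×10^-6 K/W
Sum of known resistances R_other = 0.002681 K/W
Total R = ΔT/Q = 74/1040 = 0.07115 K/W
R_perlite board = R_total − R_other = 0.06847 K/W
k = L/(R·A) = 0.16/(0.06847×38.1)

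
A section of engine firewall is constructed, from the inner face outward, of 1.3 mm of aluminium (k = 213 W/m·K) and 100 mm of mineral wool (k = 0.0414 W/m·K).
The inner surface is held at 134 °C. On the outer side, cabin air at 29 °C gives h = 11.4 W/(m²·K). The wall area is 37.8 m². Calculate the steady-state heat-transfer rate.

Series thermal resistances:
R_aluminium = L/(kA) = 0.0013/(213×37.8) = 1.615×10^-7 K/W
R_mineral wool = L/(kA) = 0.1/(0.0414×37.8) = 0.0639 K/W
R_outer film = 1/(h_o·A) = 1/(11.4×37.8) = 0.002321 K/W
R_total = 0.06622 K/W
Q = ΔT / R_total = 105 / 0.06622

Q ≈ 1590 W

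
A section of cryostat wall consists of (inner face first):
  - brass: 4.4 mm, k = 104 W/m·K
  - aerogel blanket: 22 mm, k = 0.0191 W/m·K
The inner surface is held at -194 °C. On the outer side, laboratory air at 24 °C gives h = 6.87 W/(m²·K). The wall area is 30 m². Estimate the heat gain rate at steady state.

Thermal resistances in series:
R_brass = L/(kA) = 0.0044/(104×30) = 1.41×10^-6 K/W
R_aerogel blanket = L/(kA) = 0.022/(0.0191×30) = 0.03839 K/W
R_outer film = 1/(h_o·A) = 1/(6.87×30) = 0.004852 K/W
R_total = 0.04325 K/W
Q = ΔT / R_total = 218 / 0.04325

Q ≈ 5040 W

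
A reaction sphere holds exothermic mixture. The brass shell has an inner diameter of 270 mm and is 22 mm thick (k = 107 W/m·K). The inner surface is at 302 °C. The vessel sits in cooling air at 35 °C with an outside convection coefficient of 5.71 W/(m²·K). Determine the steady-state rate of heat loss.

Q ≈ 472 W

Radial (spherical) resistances in series:
R_brass shell = (1/0.135 − 1/0.157)/(4π×107) = 7.72×10^-4 K/W
R_outer film = 1/(h·4πr_o²) = 1/(5.71×4π×0.157²) = 0.5654 K/W
R_total = 0.5662 K/W
Q = ΔT/R_total = 267/0.5662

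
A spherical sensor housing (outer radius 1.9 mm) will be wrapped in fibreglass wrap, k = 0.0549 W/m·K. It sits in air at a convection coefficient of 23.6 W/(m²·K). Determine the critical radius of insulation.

For a sphere r_cr = 2k/h = 2×0.0549/23.6
r_cr = 4.65 mm; since the bare radius (1.9 mm) is below r_cr, adding a thin layer of insulation will *increase* heat loss.

r_cr ≈ 4.65 mm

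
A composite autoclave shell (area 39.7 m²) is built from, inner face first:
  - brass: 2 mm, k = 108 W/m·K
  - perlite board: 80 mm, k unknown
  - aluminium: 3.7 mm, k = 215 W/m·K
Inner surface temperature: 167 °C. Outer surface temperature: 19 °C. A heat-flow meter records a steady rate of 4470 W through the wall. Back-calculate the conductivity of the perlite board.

Model the wall as resistances in series:
R_brass = L/(kA) = 0.002/(108×39.7) = 4.665×10^-7 K/W
R_aluminium = L/(kA) = 0.0037/(215×39.7) = 4.335×10^-7 K/W
Sum of known resistances R_other = 8.999×10^-7 K/W
Total R = ΔT/Q = 148/4470 = 0.03311 K/W
R_perlite board = R_total − R_other = 0.03311 K/W
k = L/(R·A) = 0.08/(0.03311×39.7)

k ≈ 0.0609 W/(m·K)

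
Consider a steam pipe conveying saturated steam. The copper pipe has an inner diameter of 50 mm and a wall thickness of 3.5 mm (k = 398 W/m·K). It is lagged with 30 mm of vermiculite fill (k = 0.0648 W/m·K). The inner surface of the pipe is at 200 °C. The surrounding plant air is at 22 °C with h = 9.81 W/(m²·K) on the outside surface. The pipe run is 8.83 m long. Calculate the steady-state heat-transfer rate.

Cylindrical conduction, so R = ln(r₂/r₁)/(2πkL) per layer, in series:
R_copper pipe wall = ln(28.5/25)/(2π×398×8.83) = 5.934×10^-6 K/W
R_vermiculite fill = ln(58.5/28.5)/(2π×0.0648×8.83) = 0.2 K/W
R_outer film = 1/(h_o·2πr_oL) = 1/(9.81×2π×0.0585×8.83) = 0.03141 K/W
R_total = 0.2314 K/W
Q = ΔT/R_total = 178/0.2314

Q ≈ 769 W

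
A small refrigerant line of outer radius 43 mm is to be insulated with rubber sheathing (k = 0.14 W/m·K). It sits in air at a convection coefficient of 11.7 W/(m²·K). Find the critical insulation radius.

For a cylinder r_cr = k/h = 0.14/11.7
r_cr = 12 mm; since the bare radius (43 mm) is above r_cr, any added insulation will reduce heat loss.

r_cr ≈ 12 mm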